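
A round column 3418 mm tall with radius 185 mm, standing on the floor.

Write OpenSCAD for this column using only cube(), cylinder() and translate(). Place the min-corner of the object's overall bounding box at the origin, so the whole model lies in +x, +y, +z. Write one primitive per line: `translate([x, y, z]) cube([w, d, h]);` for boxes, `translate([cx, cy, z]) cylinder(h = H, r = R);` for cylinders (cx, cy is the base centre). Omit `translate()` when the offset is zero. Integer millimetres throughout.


translate([185, 185, 0]) cylinder(h = 3418, r = 185);


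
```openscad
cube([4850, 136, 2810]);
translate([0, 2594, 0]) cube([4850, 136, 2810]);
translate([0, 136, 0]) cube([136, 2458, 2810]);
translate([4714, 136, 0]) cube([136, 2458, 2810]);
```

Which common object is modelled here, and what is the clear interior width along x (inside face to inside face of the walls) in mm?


A house (or room) frame. The interior width is 4578 mm.

Four 2810 mm walls enclosing a rectangle with no floor or roof — a room or house frame. Outside width is 4850 mm and wall thickness is 136 mm, so the interior width is 4850 − 2 × 136 = 4578 mm.


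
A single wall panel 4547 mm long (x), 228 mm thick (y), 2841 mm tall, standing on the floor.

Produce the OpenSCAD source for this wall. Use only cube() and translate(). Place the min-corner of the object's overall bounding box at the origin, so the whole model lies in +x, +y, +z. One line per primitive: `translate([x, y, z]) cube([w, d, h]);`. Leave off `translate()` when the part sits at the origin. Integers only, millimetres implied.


cube([4547, 228, 2841]);


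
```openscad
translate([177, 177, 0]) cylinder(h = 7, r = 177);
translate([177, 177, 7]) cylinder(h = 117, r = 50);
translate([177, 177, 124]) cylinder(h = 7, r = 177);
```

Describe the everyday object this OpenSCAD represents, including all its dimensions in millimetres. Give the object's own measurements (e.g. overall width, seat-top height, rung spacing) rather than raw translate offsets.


A spool: two coaxial disc flanges of radius 177 mm and thickness 7 mm, joined by a core cylinder of radius 50 mm and height 117 mm. The lower flange rests on z = 0 and the three cylinders share a vertical axis.


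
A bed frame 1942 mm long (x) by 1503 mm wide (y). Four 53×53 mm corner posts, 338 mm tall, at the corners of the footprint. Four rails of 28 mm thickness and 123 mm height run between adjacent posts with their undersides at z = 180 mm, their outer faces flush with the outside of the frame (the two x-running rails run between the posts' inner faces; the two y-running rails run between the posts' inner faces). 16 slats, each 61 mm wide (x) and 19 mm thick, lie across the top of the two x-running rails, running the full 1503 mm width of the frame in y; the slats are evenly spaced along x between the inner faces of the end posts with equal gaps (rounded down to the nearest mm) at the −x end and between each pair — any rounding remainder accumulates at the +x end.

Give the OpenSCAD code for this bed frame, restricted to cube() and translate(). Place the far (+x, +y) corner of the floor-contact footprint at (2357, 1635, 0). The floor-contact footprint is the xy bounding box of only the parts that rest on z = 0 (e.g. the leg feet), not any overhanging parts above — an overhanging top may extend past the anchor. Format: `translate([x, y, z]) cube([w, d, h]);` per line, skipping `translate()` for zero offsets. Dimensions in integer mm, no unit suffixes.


// slat z = rail_z + rail_h = 180 + 123 = 303
// slat gap = ⌊(1836 − 16·61) / 17⌋ = 50
translate([415, 132, 0]) cube([53, 53, 338]);
translate([415, 1582, 0]) cube([53, 53, 338]);
translate([2304, 132, 0]) cube([53, 53, 338]);
translate([2304, 1582, 0]) cube([53, 53, 338]);
translate([468, 132, 180]) cube([1836, 28, 123]);
translate([468, 1607, 180]) cube([1836, 28, 123]);
translate([415, 185, 180]) cube([28, 1397, 123]);
translate([2329, 185, 180]) cube([28, 1397, 123]);
translate([518, 132, 303]) cube([61, 1503, 19]);
translate([629, 132, 303]) cube([61, 1503, 19]);
translate([740, 132, 303]) cube([61, 1503, 19]);
translate([851, 132, 303]) cube([61, 1503, 19]);
translate([962, 132, 303]) cube([61, 1503, 19]);
translate([1073, 132, 303]) cube([61, 1503, 19]);
translate([1184, 132, 303]) cube([61, 1503, 19]);
translate([1295, 132, 303]) cube([61, 1503, 19]);
translate([1406, 132, 303]) cube([61, 1503, 19]);
translate([1517, 132, 303]) cube([61, 1503, 19]);
translate([1628, 132, 303]) cube([61, 1503, 19]);
translate([1739, 132, 303]) cube([61, 1503, 19]);
translate([1850, 132, 303]) cube([61, 1503, 19]);
translate([1961, 132, 303]) cube([61, 1503, 19]);
translate([2072, 132, 303]) cube([61, 1503, 19]);
translate([2183, 132, 303]) cube([61, 1503, 19]);


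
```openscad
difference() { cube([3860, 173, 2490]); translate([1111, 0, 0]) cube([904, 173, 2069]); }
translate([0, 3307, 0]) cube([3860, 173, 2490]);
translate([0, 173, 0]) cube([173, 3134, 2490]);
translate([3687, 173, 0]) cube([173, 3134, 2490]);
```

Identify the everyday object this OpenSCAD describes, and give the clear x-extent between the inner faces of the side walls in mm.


A single room. The interior width is 3514 mm.

Four walls enclosing a rectangle with a door in the front wall — a room. Outside width 3860 minus two 173 mm walls gives 3514 mm.


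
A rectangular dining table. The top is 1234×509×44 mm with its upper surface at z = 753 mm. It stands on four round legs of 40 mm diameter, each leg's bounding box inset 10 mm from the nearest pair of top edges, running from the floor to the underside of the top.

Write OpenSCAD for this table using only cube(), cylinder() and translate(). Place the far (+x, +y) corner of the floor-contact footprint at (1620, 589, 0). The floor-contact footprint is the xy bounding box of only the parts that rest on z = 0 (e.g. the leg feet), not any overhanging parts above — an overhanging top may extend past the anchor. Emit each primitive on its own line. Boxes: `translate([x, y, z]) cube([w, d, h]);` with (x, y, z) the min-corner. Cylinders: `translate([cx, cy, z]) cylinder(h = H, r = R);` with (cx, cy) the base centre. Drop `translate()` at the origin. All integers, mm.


translate([396, 90, 709]) cube([1234, 509, 44]);
translate([426, 120, 0]) cylinder(h = 709, r = 20);
translate([1600, 120, 0]) cylinder(h = 709, r = 20);
translate([426, 569, 0]) cylinder(h = 709, r = 20);
translate([1600, 569, 0]) cylinder(h = 709, r = 20);


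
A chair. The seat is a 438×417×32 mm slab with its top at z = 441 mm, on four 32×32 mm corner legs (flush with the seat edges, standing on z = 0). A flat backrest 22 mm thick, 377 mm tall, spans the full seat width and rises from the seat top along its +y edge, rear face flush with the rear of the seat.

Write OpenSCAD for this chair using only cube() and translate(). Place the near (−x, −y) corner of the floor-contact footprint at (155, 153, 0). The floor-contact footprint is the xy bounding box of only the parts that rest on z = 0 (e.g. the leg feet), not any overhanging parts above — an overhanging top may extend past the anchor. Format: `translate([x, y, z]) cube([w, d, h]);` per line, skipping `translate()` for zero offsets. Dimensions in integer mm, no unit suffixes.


// leg_h = 441 - 32 = 409
translate([155, 153, 409]) cube([438, 417, 32]);
translate([155, 153, 0]) cube([32, 32, 409]);
translate([561, 153, 0]) cube([32, 32, 409]);
translate([155, 538, 0]) cube([32, 32, 409]);
translate([561, 538, 0]) cube([32, 32, 409]);
translate([155, 548, 441]) cube([438, 22, 377]);


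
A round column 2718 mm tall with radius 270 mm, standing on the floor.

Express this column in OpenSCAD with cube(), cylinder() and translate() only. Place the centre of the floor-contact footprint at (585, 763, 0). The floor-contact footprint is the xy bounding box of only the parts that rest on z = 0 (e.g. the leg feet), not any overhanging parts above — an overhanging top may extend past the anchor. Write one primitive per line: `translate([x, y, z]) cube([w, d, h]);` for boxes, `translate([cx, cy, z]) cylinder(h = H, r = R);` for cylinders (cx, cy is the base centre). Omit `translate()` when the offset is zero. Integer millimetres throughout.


translate([585, 763, 0]) cylinder(h = 2718, r = 270);


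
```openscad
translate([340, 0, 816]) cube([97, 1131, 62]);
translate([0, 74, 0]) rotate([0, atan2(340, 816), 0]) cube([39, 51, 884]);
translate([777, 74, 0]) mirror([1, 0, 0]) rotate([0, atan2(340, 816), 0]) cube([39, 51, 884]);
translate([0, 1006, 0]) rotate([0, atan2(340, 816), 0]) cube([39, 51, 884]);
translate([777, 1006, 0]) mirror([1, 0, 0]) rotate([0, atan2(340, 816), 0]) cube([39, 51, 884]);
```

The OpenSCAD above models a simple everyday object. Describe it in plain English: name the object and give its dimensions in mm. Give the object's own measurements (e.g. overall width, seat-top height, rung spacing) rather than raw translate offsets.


A sawhorse. A 97×1131×62 mm beam (x, y, z) sits on two A-frame leg pairs. Each pair is two raked legs of 39×51 mm section (51 mm along y) splaying symmetrically in x. Each leg rises 816 mm vertically over 340 mm of horizontal reach and is 884 mm long along its own axis. Every leg's outer bottom edge rests on the floor and its outer top edge meets a bottom edge of the beam — the left legs (tilting toward +x) meet the beam's −x bottom edge, the right legs (their mirror images, tilting toward −x) meet its +x bottom edge — so the leg tops tuck under the beam, the beam's underside is 816 mm above the floor, and the feet are 777 mm apart outside-to-outside with the beam centred between them. The two leg pairs are set in 74 mm from either end of the beam.


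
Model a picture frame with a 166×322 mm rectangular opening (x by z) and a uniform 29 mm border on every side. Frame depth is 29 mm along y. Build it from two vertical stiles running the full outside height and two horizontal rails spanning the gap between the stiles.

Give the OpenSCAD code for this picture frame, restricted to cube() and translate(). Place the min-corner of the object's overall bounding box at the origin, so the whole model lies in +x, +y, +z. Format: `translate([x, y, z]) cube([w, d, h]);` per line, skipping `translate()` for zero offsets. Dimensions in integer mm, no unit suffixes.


cube([29, 29, 380]);
translate([195, 0, 0]) cube([29, 29, 380]);
translate([29, 0, 0]) cube([166, 29, 29]);
translate([29, 0, 351]) cube([166, 29, 29]);


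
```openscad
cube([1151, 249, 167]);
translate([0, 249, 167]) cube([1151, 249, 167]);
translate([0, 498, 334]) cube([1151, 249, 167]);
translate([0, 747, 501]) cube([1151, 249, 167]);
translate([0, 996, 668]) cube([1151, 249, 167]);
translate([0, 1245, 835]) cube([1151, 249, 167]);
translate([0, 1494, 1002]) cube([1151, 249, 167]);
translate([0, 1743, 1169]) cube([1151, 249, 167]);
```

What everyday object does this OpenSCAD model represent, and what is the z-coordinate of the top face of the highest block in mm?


A staircase. The total rise is 1336 mm.

8 identical blocks, each offset up and back from the previous — a staircase. Each step is 167 mm tall and there are 8 of them, so the total rise is 8 × 167 = 1336 mm.


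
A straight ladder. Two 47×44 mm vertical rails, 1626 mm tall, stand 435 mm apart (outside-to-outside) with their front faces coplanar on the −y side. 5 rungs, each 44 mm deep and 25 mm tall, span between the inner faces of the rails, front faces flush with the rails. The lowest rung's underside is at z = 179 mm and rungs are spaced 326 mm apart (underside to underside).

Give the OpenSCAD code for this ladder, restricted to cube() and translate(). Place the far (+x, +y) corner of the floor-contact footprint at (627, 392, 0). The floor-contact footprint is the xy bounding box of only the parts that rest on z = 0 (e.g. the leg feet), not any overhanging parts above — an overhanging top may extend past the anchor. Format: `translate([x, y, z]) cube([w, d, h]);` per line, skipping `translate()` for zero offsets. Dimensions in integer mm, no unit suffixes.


translate([192, 348, 0]) cube([47, 44, 1626]);
translate([580, 348, 0]) cube([47, 44, 1626]);
translate([239, 348, 179]) cube([341, 44, 25]);
translate([239, 348, 505]) cube([341, 44, 25]);
translate([239, 348, 831]) cube([341, 44, 25]);
translate([239, 348, 1157]) cube([341, 44, 25]);
translate([239, 348, 1483]) cube([341, 44, 25]);


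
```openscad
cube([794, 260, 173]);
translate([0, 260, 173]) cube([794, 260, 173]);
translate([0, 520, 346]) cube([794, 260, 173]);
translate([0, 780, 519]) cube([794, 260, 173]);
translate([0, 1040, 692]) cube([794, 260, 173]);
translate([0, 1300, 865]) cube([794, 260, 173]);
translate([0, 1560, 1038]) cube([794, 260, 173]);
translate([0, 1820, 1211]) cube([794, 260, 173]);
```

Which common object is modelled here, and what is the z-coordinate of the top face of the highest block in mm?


A staircase. The total rise is 1384 mm.

8 identical blocks, each offset up and back from the previous — a staircase. Each step is 173 mm tall and there are 8 of them, so the total rise is 8 × 173 = 1384 mm.


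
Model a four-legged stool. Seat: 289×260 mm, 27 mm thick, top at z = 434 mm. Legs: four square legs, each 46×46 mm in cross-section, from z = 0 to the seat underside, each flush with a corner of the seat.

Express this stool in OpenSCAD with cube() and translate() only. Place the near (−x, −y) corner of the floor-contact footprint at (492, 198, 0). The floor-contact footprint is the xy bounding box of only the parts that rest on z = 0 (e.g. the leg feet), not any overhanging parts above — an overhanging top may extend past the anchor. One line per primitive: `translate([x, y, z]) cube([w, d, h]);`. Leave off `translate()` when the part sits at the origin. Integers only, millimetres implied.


// leg_h = 434 - 27 = 407
translate([492, 198, 407]) cube([289, 260, 27]);
translate([492, 198, 0]) cube([46, 46, 407]);
translate([735, 198, 0]) cube([46, 46, 407]);
translate([492, 412, 0]) cube([46, 46, 407]);
translate([735, 412, 0]) cube([46, 46, 407]);


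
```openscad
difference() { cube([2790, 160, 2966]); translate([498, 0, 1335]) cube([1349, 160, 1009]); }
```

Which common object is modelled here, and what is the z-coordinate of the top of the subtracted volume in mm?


A wall with a window opening. The window head height is 2344 mm.

A wall with a rectangular opening subtracted — a window. Sill at z = 1335, opening 1009 mm tall, so the head is at 1335 + 1009 = 2344 mm.


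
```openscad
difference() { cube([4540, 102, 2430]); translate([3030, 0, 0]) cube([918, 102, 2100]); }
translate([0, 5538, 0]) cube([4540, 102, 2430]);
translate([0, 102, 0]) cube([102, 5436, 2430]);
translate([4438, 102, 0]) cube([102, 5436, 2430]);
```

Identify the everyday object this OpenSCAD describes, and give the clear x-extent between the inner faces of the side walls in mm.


A single room. The interior width is 4336 mm.

Four walls enclosing a rectangle with a door in the front wall — a room. Outside width 4540 minus two 102 mm walls gives 4336 mm.


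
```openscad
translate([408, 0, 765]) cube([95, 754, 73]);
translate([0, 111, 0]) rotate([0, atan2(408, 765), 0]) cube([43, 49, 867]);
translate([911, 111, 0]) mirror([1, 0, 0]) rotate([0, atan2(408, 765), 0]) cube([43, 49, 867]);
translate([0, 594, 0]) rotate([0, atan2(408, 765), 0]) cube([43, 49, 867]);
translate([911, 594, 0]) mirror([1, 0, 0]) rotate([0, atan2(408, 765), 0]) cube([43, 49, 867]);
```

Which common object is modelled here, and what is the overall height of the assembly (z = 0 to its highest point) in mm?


A sawhorse. The overall height is 838 mm.

A beam across two mirrored pairs of raked legs — a sawhorse. The beam's underside is at z = 765 (matching the legs' vertical rise in atan2(408, 765)) and the beam is 73 mm tall, so its top is at 765 + 73 = 838 mm. The raked legs top out at the beam's underside, so that is the highest point.


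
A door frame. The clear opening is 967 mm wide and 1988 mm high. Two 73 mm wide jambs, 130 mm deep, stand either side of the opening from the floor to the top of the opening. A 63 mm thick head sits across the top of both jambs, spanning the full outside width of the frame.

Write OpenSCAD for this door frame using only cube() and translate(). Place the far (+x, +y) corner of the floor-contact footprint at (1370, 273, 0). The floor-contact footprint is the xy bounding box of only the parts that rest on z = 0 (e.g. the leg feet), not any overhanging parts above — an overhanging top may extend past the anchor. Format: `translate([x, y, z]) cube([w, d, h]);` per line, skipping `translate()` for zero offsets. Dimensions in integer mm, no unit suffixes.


translate([257, 143, 0]) cube([73, 130, 1988]);
translate([1297, 143, 0]) cube([73, 130, 1988]);
translate([257, 143, 1988]) cube([1113, 130, 63]);


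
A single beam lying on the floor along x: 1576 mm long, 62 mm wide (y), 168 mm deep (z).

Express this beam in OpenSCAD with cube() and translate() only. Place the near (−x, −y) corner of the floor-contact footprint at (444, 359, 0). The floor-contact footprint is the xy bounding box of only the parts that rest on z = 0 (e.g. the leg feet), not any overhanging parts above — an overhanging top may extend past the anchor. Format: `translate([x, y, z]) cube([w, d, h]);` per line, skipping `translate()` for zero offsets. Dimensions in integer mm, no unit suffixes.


translate([444, 359, 0]) cube([1576, 62, 168]);


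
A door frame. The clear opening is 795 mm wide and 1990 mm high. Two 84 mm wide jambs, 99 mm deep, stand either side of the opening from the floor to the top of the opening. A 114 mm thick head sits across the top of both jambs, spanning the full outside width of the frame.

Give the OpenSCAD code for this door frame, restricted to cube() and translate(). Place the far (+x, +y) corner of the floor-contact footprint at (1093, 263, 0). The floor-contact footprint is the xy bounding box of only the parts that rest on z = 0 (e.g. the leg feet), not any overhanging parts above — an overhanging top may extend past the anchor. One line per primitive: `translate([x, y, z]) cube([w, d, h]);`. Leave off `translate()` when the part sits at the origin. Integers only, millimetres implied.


translate([130, 164, 0]) cube([84, 99, 1990]);
translate([1009, 164, 0]) cube([84, 99, 1990]);
translate([130, 164, 1990]) cube([963, 99, 114]);


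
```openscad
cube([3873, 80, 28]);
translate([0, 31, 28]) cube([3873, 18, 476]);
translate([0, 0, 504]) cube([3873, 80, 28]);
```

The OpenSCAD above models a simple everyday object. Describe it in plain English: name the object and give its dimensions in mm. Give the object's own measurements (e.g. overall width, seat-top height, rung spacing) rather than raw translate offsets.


An I-beam lying along x, 3873 mm long. Overall section height 532 mm. Two flanges 80 mm wide (y) and 28 mm thick, one on the floor and one at the top; a web 18 mm thick runs between them, centred on the flange width.


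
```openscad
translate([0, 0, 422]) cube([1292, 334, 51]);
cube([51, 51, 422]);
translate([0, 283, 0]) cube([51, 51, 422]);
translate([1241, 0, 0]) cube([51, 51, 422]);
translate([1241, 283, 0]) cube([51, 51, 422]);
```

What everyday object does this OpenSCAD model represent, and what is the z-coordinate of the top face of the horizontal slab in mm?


A bench. The seat-top height is 473 mm.

A long slab on four corner posts — a bench. The slab sits at z = 422 with thickness 51, so the top is 422 + 51 = 473 mm.


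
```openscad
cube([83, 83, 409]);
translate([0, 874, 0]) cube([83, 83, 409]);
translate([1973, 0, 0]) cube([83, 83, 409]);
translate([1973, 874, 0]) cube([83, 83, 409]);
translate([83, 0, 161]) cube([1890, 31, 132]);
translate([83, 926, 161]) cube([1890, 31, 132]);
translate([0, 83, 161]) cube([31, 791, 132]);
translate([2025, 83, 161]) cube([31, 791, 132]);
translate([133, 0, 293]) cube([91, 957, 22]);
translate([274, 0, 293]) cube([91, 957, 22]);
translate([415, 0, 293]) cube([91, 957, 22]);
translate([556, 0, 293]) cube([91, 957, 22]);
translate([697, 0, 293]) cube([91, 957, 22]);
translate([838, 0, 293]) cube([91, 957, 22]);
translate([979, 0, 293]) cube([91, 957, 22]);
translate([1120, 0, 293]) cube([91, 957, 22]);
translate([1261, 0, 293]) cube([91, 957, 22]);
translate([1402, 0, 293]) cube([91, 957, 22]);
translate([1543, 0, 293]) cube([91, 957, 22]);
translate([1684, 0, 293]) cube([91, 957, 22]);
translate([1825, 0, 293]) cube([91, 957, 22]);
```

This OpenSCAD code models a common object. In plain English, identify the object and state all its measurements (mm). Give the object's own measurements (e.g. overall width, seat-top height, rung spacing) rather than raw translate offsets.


A bed frame 2056 mm long (x) by 957 mm wide (y). Four 83×83 mm corner posts, 409 mm tall, at the corners of the footprint. Four rails of 31 mm thickness and 132 mm height run between adjacent posts with their undersides at z = 161 mm, their outer faces flush with the outside of the frame (the two x-running rails run between the posts' inner faces; the two y-running rails run between the posts' inner faces). 13 slats, each 91 mm wide (x) and 22 mm thick, lie across the top of the two x-running rails, running the full 957 mm width of the frame in y; along x they sit between the end posts with a 50 mm gap after the −x posts and between neighbouring slats, leaving 57 mm before the +x posts.


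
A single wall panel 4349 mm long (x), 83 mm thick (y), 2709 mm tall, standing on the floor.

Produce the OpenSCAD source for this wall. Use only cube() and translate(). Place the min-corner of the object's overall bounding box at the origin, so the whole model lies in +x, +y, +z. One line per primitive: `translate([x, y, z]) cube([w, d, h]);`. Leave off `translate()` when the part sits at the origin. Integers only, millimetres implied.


cube([4349, 83, 2709]);


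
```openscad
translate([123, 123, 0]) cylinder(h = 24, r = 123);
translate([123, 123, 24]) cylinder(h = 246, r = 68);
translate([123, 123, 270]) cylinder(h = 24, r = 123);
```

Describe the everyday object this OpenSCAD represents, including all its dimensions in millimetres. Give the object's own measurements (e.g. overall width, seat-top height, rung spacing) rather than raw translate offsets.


A spool: two coaxial disc flanges of radius 123 mm and thickness 24 mm, joined by a core cylinder of radius 68 mm and height 246 mm. The lower flange rests on z = 0 and the three cylinders share a vertical axis.


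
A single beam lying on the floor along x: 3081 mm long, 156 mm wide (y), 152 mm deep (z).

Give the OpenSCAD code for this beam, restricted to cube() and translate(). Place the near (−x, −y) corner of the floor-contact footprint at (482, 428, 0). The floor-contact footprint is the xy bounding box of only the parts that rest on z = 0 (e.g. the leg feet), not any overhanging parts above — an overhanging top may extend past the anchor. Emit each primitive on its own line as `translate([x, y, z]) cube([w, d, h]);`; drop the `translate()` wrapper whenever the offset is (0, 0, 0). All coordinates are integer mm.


translate([482, 428, 0]) cube([3081, 156, 152]);


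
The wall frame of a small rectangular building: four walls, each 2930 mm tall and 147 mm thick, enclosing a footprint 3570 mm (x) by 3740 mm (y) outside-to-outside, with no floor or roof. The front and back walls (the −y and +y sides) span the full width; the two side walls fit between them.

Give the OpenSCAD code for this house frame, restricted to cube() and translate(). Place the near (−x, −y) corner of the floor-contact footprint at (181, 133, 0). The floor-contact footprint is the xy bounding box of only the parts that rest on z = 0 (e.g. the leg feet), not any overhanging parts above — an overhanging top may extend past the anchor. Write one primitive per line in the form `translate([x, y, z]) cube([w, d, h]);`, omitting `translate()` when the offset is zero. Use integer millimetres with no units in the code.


translate([181, 133, 0]) cube([3570, 147, 2930]);
translate([181, 3726, 0]) cube([3570, 147, 2930]);
translate([181, 280, 0]) cube([147, 3446, 2930]);
translate([3604, 280, 0]) cube([147, 3446, 2930]);


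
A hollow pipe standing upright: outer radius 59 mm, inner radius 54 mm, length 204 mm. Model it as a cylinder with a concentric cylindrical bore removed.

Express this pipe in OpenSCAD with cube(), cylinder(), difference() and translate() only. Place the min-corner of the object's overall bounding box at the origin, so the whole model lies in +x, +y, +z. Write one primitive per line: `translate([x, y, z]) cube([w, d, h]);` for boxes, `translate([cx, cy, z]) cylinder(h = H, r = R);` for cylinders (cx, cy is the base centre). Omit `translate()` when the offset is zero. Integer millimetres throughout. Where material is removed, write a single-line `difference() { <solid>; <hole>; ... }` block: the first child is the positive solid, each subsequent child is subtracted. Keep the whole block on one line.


difference() { translate([59, 59, 0]) cylinder(h = 204, r = 59); translate([59, 59, 0]) cylinder(h = 204, r = 54); }


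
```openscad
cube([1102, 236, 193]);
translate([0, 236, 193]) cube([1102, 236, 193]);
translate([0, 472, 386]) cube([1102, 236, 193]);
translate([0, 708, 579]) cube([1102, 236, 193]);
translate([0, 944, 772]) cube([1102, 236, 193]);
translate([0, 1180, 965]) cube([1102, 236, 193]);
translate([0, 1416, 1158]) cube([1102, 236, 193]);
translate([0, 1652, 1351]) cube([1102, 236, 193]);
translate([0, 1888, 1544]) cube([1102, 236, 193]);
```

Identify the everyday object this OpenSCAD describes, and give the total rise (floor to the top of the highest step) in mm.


A staircase. The total rise is 1737 mm.

9 identical blocks, each offset up and back from the previous — a staircase. Each step is 193 mm tall and there are 9 of them, so the total rise is 9 × 193 = 1737 mm.


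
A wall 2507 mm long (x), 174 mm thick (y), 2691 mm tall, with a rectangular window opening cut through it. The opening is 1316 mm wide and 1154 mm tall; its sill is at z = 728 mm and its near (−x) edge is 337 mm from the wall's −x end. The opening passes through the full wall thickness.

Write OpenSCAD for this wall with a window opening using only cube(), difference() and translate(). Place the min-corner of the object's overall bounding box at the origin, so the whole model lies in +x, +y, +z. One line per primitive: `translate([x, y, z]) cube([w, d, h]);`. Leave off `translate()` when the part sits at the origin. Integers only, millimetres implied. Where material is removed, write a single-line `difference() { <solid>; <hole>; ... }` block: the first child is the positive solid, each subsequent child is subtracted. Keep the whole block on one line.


difference() { cube([2507, 174, 2691]); translate([337, 0, 728]) cube([1316, 174, 1154]); }


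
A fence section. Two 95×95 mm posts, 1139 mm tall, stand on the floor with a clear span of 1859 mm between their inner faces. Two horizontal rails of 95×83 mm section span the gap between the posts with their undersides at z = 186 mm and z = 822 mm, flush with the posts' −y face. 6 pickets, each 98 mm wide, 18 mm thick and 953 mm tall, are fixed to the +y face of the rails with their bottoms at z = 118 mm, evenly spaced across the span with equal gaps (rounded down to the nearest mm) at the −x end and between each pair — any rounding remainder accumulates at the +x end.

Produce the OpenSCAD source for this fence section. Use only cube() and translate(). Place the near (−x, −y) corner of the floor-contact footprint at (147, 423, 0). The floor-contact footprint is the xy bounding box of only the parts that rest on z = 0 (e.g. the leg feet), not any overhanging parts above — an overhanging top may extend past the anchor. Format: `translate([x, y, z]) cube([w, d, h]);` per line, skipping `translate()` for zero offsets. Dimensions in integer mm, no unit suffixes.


translate([147, 423, 0]) cube([95, 95, 1139]);
translate([2101, 423, 0]) cube([95, 95, 1139]);
translate([242, 423, 186]) cube([1859, 95, 83]);
translate([242, 423, 822]) cube([1859, 95, 83]);
translate([423, 518, 118]) cube([98, 18, 953]);
translate([702, 518, 118]) cube([98, 18, 953]);
translate([981, 518, 118]) cube([98, 18, 953]);
translate([1260, 518, 118]) cube([98, 18, 953]);
translate([1539, 518, 118]) cube([98, 18, 953]);
translate([1818, 518, 118]) cube([98, 18, 953]);


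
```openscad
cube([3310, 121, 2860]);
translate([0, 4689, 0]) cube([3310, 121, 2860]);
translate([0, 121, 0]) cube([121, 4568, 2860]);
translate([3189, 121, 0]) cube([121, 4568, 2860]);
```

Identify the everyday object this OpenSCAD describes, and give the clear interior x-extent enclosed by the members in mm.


A house (or room) frame. The interior width is 3068 mm.

Four 2860 mm walls enclosing a rectangle with no floor or roof — a room or house frame. Outside width is 3310 mm and wall thickness is 121 mm, so the interior width is 3310 − 2 × 121 = 3068 mm.


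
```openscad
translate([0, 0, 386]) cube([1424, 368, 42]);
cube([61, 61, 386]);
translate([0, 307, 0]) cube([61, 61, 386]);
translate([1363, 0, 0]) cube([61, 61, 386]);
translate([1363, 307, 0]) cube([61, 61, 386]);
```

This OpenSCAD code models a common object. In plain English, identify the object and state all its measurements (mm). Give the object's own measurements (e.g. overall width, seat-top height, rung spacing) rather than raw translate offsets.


A bench: a 1424×368 mm seat slab, 42 mm thick, top at z = 428 mm, on four 61×61 mm square legs flush with the seat corners and standing on z = 0.


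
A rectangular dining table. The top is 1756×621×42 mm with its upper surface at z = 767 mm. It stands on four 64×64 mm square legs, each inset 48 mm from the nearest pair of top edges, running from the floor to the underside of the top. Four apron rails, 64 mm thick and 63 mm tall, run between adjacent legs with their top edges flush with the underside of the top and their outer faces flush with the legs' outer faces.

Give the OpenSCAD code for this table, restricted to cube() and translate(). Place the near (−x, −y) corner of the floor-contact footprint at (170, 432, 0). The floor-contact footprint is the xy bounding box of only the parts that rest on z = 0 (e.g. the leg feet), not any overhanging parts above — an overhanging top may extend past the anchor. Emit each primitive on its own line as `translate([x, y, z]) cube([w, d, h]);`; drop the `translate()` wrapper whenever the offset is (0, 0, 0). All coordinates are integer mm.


// leg_h = 767 - 42 = 725
// apron z = 725 - 63 = 662
translate([122, 384, 725]) cube([1756, 621, 42]);
translate([170, 432, 0]) cube([64, 64, 725]);
translate([1766, 432, 0]) cube([64, 64, 725]);
translate([170, 893, 0]) cube([64, 64, 725]);
translate([1766, 893, 0]) cube([64, 64, 725]);
translate([234, 432, 662]) cube([1532, 64, 63]);
translate([234, 893, 662]) cube([1532, 64, 63]);
translate([170, 496, 662]) cube([64, 397, 63]);
translate([1766, 496, 662]) cube([64, 397, 63]);


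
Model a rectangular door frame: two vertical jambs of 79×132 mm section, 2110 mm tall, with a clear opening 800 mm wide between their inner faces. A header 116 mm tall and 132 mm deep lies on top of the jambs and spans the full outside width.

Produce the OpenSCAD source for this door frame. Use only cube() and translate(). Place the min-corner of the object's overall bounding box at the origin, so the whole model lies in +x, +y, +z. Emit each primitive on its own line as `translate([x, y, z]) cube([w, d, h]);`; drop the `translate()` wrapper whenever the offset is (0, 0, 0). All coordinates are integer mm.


cube([79, 132, 2110]);
translate([879, 0, 0]) cube([79, 132, 2110]);
translate([0, 0, 2110]) cube([958, 132, 116]);


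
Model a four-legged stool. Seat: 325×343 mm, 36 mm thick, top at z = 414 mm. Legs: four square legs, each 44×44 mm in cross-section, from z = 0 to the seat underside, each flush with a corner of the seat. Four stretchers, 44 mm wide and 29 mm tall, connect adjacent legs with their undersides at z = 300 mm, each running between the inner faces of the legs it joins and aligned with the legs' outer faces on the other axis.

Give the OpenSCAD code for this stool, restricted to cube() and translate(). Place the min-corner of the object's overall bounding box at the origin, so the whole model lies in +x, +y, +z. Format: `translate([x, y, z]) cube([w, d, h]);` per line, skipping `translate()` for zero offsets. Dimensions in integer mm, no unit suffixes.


// leg_h = 414 - 36 = 378
// stretcher span = 325 - 2*44 = 237
translate([0, 0, 378]) cube([325, 343, 36]);
cube([44, 44, 378]);
translate([281, 0, 0]) cube([44, 44, 378]);
translate([0, 299, 0]) cube([44, 44, 378]);
translate([281, 299, 0]) cube([44, 44, 378]);
translate([44, 0, 300]) cube([237, 44, 29]);
translate([44, 299, 300]) cube([237, 44, 29]);
translate([0, 44, 300]) cube([44, 255, 29]);
translate([281, 44, 300]) cube([44, 255, 29]);


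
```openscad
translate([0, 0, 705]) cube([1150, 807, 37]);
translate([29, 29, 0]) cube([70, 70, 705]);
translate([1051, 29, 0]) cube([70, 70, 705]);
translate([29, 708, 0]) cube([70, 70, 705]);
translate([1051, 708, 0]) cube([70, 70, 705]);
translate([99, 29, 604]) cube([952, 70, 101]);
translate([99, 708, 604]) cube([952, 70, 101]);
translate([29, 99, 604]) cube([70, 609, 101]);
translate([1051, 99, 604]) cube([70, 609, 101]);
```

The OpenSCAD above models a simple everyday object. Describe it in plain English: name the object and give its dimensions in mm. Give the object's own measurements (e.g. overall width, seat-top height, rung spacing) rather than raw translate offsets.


A rectangular dining table. The top is 1150×807×37 mm with its upper surface at z = 742 mm. It stands on four 70×70 mm square legs, each inset 29 mm from the nearest pair of top edges, running from the floor to the underside of the top. Four apron rails, 70 mm thick and 101 mm tall, run between adjacent legs with their top edges flush with the underside of the top and their outer faces flush with the legs' outer faces.


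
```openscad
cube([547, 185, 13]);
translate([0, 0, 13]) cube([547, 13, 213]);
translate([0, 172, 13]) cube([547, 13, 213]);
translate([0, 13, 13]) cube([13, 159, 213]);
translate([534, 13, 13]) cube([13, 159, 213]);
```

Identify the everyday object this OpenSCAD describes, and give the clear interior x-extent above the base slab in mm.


An open box. The internal width is 521 mm.

A 547×185 base slab with four walls standing on it — an open box. The base is 547 mm wide and the walls are 13 mm thick, so the internal width is 547 − 2 × 13 = 521 mm.


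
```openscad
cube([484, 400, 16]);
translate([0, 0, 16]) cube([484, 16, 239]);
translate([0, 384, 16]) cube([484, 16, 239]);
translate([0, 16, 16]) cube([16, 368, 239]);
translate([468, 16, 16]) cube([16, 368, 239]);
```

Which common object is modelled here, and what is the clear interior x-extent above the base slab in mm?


An open box. The internal width is 452 mm.

A 484×400 base slab with four walls standing on it — an open box. The base is 484 mm wide and the walls are 16 mm thick, so the internal width is 484 − 2 × 16 = 452 mm.


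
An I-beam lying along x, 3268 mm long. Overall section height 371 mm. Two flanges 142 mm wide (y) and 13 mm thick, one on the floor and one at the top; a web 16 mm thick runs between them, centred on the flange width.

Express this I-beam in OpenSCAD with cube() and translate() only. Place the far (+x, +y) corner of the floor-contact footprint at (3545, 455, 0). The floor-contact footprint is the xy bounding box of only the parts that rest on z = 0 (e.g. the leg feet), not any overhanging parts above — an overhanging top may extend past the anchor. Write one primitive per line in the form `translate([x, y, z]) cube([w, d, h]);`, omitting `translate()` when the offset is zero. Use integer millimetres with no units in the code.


translate([277, 313, 0]) cube([3268, 142, 13]);
translate([277, 376, 13]) cube([3268, 16, 345]);
translate([277, 313, 358]) cube([3268, 142, 13]);


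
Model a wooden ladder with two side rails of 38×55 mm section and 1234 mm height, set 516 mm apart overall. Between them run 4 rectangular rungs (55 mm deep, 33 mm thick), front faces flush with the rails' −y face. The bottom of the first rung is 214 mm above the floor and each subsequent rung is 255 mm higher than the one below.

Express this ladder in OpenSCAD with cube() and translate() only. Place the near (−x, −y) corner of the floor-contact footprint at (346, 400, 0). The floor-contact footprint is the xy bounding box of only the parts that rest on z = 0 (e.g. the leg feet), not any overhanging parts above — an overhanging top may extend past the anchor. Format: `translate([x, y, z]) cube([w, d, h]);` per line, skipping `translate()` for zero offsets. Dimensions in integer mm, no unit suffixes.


translate([346, 400, 0]) cube([38, 55, 1234]);
translate([824, 400, 0]) cube([38, 55, 1234]);
translate([384, 400, 214]) cube([440, 55, 33]);
translate([384, 400, 469]) cube([440, 55, 33]);
translate([384, 400, 724]) cube([440, 55, 33]);
translate([384, 400, 979]) cube([440, 55, 33]);


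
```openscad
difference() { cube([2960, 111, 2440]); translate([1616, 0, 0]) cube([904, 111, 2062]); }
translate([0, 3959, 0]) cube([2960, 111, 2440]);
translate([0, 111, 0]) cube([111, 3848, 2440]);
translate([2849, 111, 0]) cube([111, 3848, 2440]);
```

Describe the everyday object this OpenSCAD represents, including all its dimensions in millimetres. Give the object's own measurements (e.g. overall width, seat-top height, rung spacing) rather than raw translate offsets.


A single room: four walls, each 2440 mm tall and 111 mm thick, enclosing an outside footprint 2960×4070 mm (x × y), no floor or roof. The front and back walls (−y and +y sides) run the full x-width; the side walls fit between their inner faces. A door opening 904 mm wide and 2062 mm tall is cut through the front wall from the floor up, its −x edge 1616 mm from the wall's −x end.


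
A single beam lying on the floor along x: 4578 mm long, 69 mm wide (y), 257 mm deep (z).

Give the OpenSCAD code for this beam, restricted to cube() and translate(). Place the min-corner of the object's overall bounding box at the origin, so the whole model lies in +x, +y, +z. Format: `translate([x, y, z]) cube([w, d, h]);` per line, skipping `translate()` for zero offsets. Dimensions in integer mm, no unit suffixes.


cube([4578, 69, 257]);


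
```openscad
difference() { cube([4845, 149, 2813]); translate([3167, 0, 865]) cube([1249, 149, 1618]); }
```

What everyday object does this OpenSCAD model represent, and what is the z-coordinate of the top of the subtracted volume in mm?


A wall with a window opening. The window head height is 2483 mm.

A wall with a rectangular opening subtracted — a window. Sill at z = 865, opening 1618 mm tall, so the head is at 865 + 1618 = 2483 mm.


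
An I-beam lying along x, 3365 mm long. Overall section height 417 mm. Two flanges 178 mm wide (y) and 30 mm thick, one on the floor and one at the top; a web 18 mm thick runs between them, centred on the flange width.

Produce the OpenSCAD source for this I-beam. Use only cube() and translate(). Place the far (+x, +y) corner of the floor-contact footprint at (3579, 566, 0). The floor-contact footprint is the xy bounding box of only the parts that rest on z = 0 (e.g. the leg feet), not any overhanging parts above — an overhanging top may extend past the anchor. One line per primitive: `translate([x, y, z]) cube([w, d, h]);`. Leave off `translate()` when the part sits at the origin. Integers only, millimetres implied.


translate([214, 388, 0]) cube([3365, 178, 30]);
translate([214, 468, 30]) cube([3365, 18, 357]);
translate([214, 388, 387]) cube([3365, 178, 30]);


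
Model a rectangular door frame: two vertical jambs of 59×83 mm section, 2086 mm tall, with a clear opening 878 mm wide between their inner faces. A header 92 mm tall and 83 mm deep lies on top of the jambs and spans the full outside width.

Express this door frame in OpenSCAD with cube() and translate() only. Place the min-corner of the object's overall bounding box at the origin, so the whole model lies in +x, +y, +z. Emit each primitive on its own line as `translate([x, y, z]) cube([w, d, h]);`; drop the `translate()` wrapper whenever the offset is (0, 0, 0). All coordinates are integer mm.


cube([59, 83, 2086]);
translate([937, 0, 0]) cube([59, 83, 2086]);
translate([0, 0, 2086]) cube([996, 83, 92]);
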